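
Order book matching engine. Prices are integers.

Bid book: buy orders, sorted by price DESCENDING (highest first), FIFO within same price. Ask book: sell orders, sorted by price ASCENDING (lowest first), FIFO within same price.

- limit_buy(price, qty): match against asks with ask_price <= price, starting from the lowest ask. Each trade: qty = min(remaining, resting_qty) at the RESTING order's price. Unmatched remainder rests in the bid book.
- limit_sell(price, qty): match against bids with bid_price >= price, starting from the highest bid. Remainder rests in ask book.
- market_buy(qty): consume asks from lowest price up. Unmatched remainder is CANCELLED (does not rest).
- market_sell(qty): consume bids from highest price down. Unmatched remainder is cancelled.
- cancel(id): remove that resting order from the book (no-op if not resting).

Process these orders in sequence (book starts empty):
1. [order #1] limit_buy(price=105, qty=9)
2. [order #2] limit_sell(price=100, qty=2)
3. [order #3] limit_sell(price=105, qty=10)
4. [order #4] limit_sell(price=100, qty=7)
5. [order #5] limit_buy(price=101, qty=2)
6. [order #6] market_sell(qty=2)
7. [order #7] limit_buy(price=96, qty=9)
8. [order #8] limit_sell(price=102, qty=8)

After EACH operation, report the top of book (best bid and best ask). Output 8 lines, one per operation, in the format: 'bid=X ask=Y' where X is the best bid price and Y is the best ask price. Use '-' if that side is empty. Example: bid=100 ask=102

After op 1 [order #1] limit_buy(price=105, qty=9): fills=none; bids=[#1:9@105] asks=[-]
After op 2 [order #2] limit_sell(price=100, qty=2): fills=#1x#2:2@105; bids=[#1:7@105] asks=[-]
After op 3 [order #3] limit_sell(price=105, qty=10): fills=#1x#3:7@105; bids=[-] asks=[#3:3@105]
After op 4 [order #4] limit_sell(price=100, qty=7): fills=none; bids=[-] asks=[#4:7@100 #3:3@105]
After op 5 [order #5] limit_buy(price=101, qty=2): fills=#5x#4:2@100; bids=[-] asks=[#4:5@100 #3:3@105]
After op 6 [order #6] market_sell(qty=2): fills=none; bids=[-] asks=[#4:5@100 #3:3@105]
After op 7 [order #7] limit_buy(price=96, qty=9): fills=none; bids=[#7:9@96] asks=[#4:5@100 #3:3@105]
After op 8 [order #8] limit_sell(price=102, qty=8): fills=none; bids=[#7:9@96] asks=[#4:5@100 #8:8@102 #3:3@105]

Answer: bid=105 ask=-
bid=105 ask=-
bid=- ask=105
bid=- ask=100
bid=- ask=100
bid=- ask=100
bid=96 ask=100
bid=96 ask=100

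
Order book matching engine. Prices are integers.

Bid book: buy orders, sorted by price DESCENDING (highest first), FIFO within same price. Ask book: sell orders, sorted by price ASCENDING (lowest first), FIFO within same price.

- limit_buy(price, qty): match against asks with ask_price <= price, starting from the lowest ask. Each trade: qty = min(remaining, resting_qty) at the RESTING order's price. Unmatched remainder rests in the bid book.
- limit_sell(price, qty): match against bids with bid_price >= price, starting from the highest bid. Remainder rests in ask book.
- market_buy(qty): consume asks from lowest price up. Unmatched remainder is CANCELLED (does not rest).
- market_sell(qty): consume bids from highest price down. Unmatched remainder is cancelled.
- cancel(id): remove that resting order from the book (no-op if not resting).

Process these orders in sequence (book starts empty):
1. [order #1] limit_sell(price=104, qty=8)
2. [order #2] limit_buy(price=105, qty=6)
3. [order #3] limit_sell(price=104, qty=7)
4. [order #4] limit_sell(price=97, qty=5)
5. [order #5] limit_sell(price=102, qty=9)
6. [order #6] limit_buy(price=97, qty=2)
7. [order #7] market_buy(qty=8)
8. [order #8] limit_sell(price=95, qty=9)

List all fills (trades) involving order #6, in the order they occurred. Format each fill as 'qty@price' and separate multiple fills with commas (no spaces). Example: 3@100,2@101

After op 1 [order #1] limit_sell(price=104, qty=8): fills=none; bids=[-] asks=[#1:8@104]
After op 2 [order #2] limit_buy(price=105, qty=6): fills=#2x#1:6@104; bids=[-] asks=[#1:2@104]
After op 3 [order #3] limit_sell(price=104, qty=7): fills=none; bids=[-] asks=[#1:2@104 #3:7@104]
After op 4 [order #4] limit_sell(price=97, qty=5): fills=none; bids=[-] asks=[#4:5@97 #1:2@104 #3:7@104]
After op 5 [order #5] limit_sell(price=102, qty=9): fills=none; bids=[-] asks=[#4:5@97 #5:9@102 #1:2@104 #3:7@104]
After op 6 [order #6] limit_buy(price=97, qty=2): fills=#6x#4:2@97; bids=[-] asks=[#4:3@97 #5:9@102 #1:2@104 #3:7@104]
After op 7 [order #7] market_buy(qty=8): fills=#7x#4:3@97 #7x#5:5@102; bids=[-] asks=[#5:4@102 #1:2@104 #3:7@104]
After op 8 [order #8] limit_sell(price=95, qty=9): fills=none; bids=[-] asks=[#8:9@95 #5:4@102 #1:2@104 #3:7@104]

Answer: 2@97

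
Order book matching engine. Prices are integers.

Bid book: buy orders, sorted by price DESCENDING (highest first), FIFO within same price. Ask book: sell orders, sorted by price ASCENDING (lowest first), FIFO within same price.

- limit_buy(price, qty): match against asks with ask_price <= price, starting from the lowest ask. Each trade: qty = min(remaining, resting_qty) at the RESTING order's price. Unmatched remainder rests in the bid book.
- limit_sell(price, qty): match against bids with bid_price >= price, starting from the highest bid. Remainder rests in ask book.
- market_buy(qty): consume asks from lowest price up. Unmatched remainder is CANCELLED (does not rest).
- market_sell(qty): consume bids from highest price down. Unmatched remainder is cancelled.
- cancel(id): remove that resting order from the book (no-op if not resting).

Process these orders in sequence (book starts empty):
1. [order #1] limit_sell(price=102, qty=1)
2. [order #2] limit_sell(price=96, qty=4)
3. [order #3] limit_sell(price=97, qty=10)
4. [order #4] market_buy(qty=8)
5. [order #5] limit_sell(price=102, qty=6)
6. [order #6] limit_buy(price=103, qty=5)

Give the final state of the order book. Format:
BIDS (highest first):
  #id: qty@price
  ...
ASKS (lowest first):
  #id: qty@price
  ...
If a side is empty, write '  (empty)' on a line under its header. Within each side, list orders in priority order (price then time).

After op 1 [order #1] limit_sell(price=102, qty=1): fills=none; bids=[-] asks=[#1:1@102]
After op 2 [order #2] limit_sell(price=96, qty=4): fills=none; bids=[-] asks=[#2:4@96 #1:1@102]
After op 3 [order #3] limit_sell(price=97, qty=10): fills=none; bids=[-] asks=[#2:4@96 #3:10@97 #1:1@102]
After op 4 [order #4] market_buy(qty=8): fills=#4x#2:4@96 #4x#3:4@97; bids=[-] asks=[#3:6@97 #1:1@102]
After op 5 [order #5] limit_sell(price=102, qty=6): fills=none; bids=[-] asks=[#3:6@97 #1:1@102 #5:6@102]
After op 6 [order #6] limit_buy(price=103, qty=5): fills=#6x#3:5@97; bids=[-] asks=[#3:1@97 #1:1@102 #5:6@102]

Answer: BIDS (highest first):
  (empty)
ASKS (lowest first):
  #3: 1@97
  #1: 1@102
  #5: 6@102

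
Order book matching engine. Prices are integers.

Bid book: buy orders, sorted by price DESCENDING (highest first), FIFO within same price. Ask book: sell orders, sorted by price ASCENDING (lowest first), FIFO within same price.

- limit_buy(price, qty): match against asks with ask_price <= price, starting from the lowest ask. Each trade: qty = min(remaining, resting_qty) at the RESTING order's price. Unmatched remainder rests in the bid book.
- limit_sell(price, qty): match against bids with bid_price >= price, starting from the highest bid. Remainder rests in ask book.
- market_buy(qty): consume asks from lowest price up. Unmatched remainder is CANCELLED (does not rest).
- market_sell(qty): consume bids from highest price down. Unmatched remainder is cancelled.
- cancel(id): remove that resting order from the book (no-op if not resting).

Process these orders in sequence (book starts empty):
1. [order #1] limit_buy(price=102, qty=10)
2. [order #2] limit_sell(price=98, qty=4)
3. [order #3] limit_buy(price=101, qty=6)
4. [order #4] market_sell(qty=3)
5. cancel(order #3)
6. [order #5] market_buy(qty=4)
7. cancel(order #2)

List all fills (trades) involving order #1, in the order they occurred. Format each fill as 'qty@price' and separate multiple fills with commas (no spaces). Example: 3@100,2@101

Answer: 4@102,3@102

Derivation:
After op 1 [order #1] limit_buy(price=102, qty=10): fills=none; bids=[#1:10@102] asks=[-]
After op 2 [order #2] limit_sell(price=98, qty=4): fills=#1x#2:4@102; bids=[#1:6@102] asks=[-]
After op 3 [order #3] limit_buy(price=101, qty=6): fills=none; bids=[#1:6@102 #3:6@101] asks=[-]
After op 4 [order #4] market_sell(qty=3): fills=#1x#4:3@102; bids=[#1:3@102 #3:6@101] asks=[-]
After op 5 cancel(order #3): fills=none; bids=[#1:3@102] asks=[-]
After op 6 [order #5] market_buy(qty=4): fills=none; bids=[#1:3@102] asks=[-]
After op 7 cancel(order #2): fills=none; bids=[#1:3@102] asks=[-]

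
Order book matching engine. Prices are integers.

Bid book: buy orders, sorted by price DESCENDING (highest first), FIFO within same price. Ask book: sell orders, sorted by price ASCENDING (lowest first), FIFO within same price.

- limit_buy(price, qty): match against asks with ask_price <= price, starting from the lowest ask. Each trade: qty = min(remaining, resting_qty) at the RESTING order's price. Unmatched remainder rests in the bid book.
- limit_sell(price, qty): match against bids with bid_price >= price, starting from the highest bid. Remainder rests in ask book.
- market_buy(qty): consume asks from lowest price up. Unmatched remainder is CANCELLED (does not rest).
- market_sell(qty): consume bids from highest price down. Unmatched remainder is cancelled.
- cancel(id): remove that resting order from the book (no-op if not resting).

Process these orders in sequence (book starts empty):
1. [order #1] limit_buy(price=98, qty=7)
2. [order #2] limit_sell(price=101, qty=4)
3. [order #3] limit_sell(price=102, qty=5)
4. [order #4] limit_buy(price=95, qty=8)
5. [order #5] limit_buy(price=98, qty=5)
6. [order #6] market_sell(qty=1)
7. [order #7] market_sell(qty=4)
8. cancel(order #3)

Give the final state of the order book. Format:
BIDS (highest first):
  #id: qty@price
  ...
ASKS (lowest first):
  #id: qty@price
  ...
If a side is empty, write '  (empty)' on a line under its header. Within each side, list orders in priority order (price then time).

Answer: BIDS (highest first):
  #1: 2@98
  #5: 5@98
  #4: 8@95
ASKS (lowest first):
  #2: 4@101

Derivation:
After op 1 [order #1] limit_buy(price=98, qty=7): fills=none; bids=[#1:7@98] asks=[-]
After op 2 [order #2] limit_sell(price=101, qty=4): fills=none; bids=[#1:7@98] asks=[#2:4@101]
After op 3 [order #3] limit_sell(price=102, qty=5): fills=none; bids=[#1:7@98] asks=[#2:4@101 #3:5@102]
After op 4 [order #4] limit_buy(price=95, qty=8): fills=none; bids=[#1:7@98 #4:8@95] asks=[#2:4@101 #3:5@102]
After op 5 [order #5] limit_buy(price=98, qty=5): fills=none; bids=[#1:7@98 #5:5@98 #4:8@95] asks=[#2:4@101 #3:5@102]
After op 6 [order #6] market_sell(qty=1): fills=#1x#6:1@98; bids=[#1:6@98 #5:5@98 #4:8@95] asks=[#2:4@101 #3:5@102]
After op 7 [order #7] market_sell(qty=4): fills=#1x#7:4@98; bids=[#1:2@98 #5:5@98 #4:8@95] asks=[#2:4@101 #3:5@102]
After op 8 cancel(order #3): fills=none; bids=[#1:2@98 #5:5@98 #4:8@95] asks=[#2:4@101]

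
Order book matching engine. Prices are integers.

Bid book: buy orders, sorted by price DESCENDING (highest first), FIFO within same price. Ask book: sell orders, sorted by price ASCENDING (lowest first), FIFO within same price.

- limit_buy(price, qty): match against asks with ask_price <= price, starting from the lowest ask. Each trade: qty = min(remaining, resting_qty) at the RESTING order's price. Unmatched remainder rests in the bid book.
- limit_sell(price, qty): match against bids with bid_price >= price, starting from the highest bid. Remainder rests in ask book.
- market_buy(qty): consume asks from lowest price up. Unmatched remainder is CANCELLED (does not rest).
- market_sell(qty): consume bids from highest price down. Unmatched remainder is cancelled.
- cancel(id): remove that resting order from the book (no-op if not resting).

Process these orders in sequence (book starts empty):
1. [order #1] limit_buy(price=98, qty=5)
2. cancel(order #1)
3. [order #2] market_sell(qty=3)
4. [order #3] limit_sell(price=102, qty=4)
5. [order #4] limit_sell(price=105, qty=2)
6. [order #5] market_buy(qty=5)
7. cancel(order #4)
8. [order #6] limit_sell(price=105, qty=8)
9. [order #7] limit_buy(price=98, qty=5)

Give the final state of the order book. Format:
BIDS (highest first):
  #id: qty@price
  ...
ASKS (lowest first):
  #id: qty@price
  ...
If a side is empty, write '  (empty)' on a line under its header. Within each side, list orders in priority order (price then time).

Answer: BIDS (highest first):
  #7: 5@98
ASKS (lowest first):
  #6: 8@105

Derivation:
After op 1 [order #1] limit_buy(price=98, qty=5): fills=none; bids=[#1:5@98] asks=[-]
After op 2 cancel(order #1): fills=none; bids=[-] asks=[-]
After op 3 [order #2] market_sell(qty=3): fills=none; bids=[-] asks=[-]
After op 4 [order #3] limit_sell(price=102, qty=4): fills=none; bids=[-] asks=[#3:4@102]
After op 5 [order #4] limit_sell(price=105, qty=2): fills=none; bids=[-] asks=[#3:4@102 #4:2@105]
After op 6 [order #5] market_buy(qty=5): fills=#5x#3:4@102 #5x#4:1@105; bids=[-] asks=[#4:1@105]
After op 7 cancel(order #4): fills=none; bids=[-] asks=[-]
After op 8 [order #6] limit_sell(price=105, qty=8): fills=none; bids=[-] asks=[#6:8@105]
After op 9 [order #7] limit_buy(price=98, qty=5): fills=none; bids=[#7:5@98] asks=[#6:8@105]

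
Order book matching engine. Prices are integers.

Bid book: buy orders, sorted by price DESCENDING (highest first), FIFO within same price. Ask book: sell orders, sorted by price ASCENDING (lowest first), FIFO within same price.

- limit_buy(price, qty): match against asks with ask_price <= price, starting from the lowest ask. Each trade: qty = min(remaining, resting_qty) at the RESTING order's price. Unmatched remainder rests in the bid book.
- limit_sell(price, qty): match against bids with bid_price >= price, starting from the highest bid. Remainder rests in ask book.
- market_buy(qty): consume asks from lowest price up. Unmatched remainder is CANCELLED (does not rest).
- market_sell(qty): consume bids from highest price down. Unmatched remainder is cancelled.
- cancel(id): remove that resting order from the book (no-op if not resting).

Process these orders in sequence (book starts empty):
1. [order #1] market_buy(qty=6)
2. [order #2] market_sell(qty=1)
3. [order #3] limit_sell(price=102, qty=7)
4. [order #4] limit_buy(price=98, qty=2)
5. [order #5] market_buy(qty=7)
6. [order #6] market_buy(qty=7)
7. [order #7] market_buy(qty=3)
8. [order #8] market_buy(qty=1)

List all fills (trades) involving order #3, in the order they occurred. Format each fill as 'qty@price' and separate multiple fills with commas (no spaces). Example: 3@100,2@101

Answer: 7@102

Derivation:
After op 1 [order #1] market_buy(qty=6): fills=none; bids=[-] asks=[-]
After op 2 [order #2] market_sell(qty=1): fills=none; bids=[-] asks=[-]
After op 3 [order #3] limit_sell(price=102, qty=7): fills=none; bids=[-] asks=[#3:7@102]
After op 4 [order #4] limit_buy(price=98, qty=2): fills=none; bids=[#4:2@98] asks=[#3:7@102]
After op 5 [order #5] market_buy(qty=7): fills=#5x#3:7@102; bids=[#4:2@98] asks=[-]
After op 6 [order #6] market_buy(qty=7): fills=none; bids=[#4:2@98] asks=[-]
After op 7 [order #7] market_buy(qty=3): fills=none; bids=[#4:2@98] asks=[-]
After op 8 [order #8] market_buy(qty=1): fills=none; bids=[#4:2@98] asks=[-]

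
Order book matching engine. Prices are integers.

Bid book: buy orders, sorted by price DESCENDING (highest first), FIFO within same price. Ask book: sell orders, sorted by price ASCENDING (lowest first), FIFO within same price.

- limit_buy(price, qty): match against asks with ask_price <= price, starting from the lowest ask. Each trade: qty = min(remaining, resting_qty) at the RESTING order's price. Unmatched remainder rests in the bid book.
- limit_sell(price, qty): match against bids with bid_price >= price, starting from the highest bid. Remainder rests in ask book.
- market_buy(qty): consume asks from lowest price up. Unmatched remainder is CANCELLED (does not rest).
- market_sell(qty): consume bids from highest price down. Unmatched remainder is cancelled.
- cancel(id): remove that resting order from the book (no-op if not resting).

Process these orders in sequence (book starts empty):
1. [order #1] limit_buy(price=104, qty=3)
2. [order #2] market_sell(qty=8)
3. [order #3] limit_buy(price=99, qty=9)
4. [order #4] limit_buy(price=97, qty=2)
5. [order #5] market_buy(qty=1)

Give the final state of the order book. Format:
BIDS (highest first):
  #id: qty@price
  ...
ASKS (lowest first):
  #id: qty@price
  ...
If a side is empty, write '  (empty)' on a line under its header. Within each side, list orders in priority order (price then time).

After op 1 [order #1] limit_buy(price=104, qty=3): fills=none; bids=[#1:3@104] asks=[-]
After op 2 [order #2] market_sell(qty=8): fills=#1x#2:3@104; bids=[-] asks=[-]
After op 3 [order #3] limit_buy(price=99, qty=9): fills=none; bids=[#3:9@99] asks=[-]
After op 4 [order #4] limit_buy(price=97, qty=2): fills=none; bids=[#3:9@99 #4:2@97] asks=[-]
After op 5 [order #5] market_buy(qty=1): fills=none; bids=[#3:9@99 #4:2@97] asks=[-]

Answer: BIDS (highest first):
  #3: 9@99
  #4: 2@97
ASKS (lowest first):
  (empty)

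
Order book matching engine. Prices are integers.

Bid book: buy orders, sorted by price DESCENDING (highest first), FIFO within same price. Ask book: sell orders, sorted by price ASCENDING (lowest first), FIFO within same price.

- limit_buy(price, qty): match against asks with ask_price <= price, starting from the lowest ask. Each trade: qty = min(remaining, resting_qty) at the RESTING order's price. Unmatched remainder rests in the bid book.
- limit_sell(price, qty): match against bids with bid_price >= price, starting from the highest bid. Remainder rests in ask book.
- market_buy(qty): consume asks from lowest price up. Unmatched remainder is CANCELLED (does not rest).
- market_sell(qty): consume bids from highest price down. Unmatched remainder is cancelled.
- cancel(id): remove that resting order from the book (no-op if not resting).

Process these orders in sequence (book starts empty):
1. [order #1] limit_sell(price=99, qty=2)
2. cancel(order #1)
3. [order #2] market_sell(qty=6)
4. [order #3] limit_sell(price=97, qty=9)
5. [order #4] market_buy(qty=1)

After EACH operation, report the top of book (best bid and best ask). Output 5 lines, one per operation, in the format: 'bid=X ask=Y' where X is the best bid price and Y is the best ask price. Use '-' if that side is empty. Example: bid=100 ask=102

After op 1 [order #1] limit_sell(price=99, qty=2): fills=none; bids=[-] asks=[#1:2@99]
After op 2 cancel(order #1): fills=none; bids=[-] asks=[-]
After op 3 [order #2] market_sell(qty=6): fills=none; bids=[-] asks=[-]
After op 4 [order #3] limit_sell(price=97, qty=9): fills=none; bids=[-] asks=[#3:9@97]
After op 5 [order #4] market_buy(qty=1): fills=#4x#3:1@97; bids=[-] asks=[#3:8@97]

Answer: bid=- ask=99
bid=- ask=-
bid=- ask=-
bid=- ask=97
bid=- ask=97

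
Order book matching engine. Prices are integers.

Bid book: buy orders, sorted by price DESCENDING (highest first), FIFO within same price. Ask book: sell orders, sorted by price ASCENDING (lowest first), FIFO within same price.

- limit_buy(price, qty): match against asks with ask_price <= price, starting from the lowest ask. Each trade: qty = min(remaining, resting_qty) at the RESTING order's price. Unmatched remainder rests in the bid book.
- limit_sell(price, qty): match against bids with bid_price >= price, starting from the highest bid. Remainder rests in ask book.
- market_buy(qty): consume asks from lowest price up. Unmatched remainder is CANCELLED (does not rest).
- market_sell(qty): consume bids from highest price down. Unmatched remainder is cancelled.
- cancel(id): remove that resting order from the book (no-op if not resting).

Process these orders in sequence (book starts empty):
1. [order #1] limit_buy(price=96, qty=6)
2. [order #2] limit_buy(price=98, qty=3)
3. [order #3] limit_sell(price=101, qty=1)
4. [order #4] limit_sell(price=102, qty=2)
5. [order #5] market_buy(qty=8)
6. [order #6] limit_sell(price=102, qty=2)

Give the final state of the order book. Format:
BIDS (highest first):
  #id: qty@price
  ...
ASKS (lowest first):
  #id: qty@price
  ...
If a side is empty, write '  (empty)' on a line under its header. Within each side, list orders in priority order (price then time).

After op 1 [order #1] limit_buy(price=96, qty=6): fills=none; bids=[#1:6@96] asks=[-]
After op 2 [order #2] limit_buy(price=98, qty=3): fills=none; bids=[#2:3@98 #1:6@96] asks=[-]
After op 3 [order #3] limit_sell(price=101, qty=1): fills=none; bids=[#2:3@98 #1:6@96] asks=[#3:1@101]
After op 4 [order #4] limit_sell(price=102, qty=2): fills=none; bids=[#2:3@98 #1:6@96] asks=[#3:1@101 #4:2@102]
After op 5 [order #5] market_buy(qty=8): fills=#5x#3:1@101 #5x#4:2@102; bids=[#2:3@98 #1:6@96] asks=[-]
After op 6 [order #6] limit_sell(price=102, qty=2): fills=none; bids=[#2:3@98 #1:6@96] asks=[#6:2@102]

Answer: BIDS (highest first):
  #2: 3@98
  #1: 6@96
ASKS (lowest first):
  #6: 2@102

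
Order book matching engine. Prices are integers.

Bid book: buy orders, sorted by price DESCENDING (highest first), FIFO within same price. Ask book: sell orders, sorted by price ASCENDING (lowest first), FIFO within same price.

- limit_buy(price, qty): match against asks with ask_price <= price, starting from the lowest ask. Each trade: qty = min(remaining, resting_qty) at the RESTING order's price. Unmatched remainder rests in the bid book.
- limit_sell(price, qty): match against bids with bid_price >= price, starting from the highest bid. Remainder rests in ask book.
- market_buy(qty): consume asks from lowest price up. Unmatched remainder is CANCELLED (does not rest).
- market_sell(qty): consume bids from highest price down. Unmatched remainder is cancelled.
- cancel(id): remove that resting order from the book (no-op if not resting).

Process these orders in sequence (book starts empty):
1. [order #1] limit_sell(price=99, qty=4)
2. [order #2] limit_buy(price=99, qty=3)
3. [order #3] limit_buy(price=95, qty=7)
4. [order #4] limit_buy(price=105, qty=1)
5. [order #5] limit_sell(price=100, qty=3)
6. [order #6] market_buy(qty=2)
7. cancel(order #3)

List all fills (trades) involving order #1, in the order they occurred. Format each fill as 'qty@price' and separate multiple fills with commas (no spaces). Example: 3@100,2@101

Answer: 3@99,1@99

Derivation:
After op 1 [order #1] limit_sell(price=99, qty=4): fills=none; bids=[-] asks=[#1:4@99]
After op 2 [order #2] limit_buy(price=99, qty=3): fills=#2x#1:3@99; bids=[-] asks=[#1:1@99]
After op 3 [order #3] limit_buy(price=95, qty=7): fills=none; bids=[#3:7@95] asks=[#1:1@99]
After op 4 [order #4] limit_buy(price=105, qty=1): fills=#4x#1:1@99; bids=[#3:7@95] asks=[-]
After op 5 [order #5] limit_sell(price=100, qty=3): fills=none; bids=[#3:7@95] asks=[#5:3@100]
After op 6 [order #6] market_buy(qty=2): fills=#6x#5:2@100; bids=[#3:7@95] asks=[#5:1@100]
After op 7 cancel(order #3): fills=none; bids=[-] asks=[#5:1@100]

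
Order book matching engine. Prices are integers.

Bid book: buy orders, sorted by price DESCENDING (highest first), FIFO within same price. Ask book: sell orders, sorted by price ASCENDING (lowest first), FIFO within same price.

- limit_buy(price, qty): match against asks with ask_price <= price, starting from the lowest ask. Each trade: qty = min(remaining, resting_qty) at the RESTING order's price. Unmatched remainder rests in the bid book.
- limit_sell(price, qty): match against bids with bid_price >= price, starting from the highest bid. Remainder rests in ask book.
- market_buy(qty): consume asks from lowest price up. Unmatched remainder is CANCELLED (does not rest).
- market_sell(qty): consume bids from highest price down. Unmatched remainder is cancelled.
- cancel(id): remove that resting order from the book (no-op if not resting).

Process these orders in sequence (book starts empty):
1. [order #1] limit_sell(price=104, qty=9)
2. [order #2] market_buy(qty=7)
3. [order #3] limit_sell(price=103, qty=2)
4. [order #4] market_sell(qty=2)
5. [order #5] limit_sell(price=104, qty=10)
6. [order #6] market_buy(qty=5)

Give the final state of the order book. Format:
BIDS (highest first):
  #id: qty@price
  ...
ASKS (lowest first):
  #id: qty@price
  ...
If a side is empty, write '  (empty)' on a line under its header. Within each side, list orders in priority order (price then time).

After op 1 [order #1] limit_sell(price=104, qty=9): fills=none; bids=[-] asks=[#1:9@104]
After op 2 [order #2] market_buy(qty=7): fills=#2x#1:7@104; bids=[-] asks=[#1:2@104]
After op 3 [order #3] limit_sell(price=103, qty=2): fills=none; bids=[-] asks=[#3:2@103 #1:2@104]
After op 4 [order #4] market_sell(qty=2): fills=none; bids=[-] asks=[#3:2@103 #1:2@104]
After op 5 [order #5] limit_sell(price=104, qty=10): fills=none; bids=[-] asks=[#3:2@103 #1:2@104 #5:10@104]
After op 6 [order #6] market_buy(qty=5): fills=#6x#3:2@103 #6x#1:2@104 #6x#5:1@104; bids=[-] asks=[#5:9@104]

Answer: BIDS (highest first):
  (empty)
ASKS (lowest first):
  #5: 9@104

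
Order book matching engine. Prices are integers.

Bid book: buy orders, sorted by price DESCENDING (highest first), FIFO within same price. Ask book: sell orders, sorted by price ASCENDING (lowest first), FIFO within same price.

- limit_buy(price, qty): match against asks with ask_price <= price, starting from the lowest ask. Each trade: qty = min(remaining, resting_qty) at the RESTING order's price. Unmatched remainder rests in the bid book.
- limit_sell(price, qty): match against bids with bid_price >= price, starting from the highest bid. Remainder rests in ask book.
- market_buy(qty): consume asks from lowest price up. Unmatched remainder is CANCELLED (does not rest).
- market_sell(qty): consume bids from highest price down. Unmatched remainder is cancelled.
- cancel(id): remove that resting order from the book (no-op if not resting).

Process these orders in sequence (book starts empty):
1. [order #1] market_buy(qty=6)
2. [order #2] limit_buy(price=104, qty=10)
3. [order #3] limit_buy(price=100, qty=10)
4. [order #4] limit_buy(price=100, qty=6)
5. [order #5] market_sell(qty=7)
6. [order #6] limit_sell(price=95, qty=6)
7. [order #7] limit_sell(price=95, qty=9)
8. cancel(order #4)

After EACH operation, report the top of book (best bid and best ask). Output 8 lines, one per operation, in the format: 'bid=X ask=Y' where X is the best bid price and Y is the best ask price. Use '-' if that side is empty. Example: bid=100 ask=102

Answer: bid=- ask=-
bid=104 ask=-
bid=104 ask=-
bid=104 ask=-
bid=104 ask=-
bid=100 ask=-
bid=100 ask=-
bid=- ask=-

Derivation:
After op 1 [order #1] market_buy(qty=6): fills=none; bids=[-] asks=[-]
After op 2 [order #2] limit_buy(price=104, qty=10): fills=none; bids=[#2:10@104] asks=[-]
After op 3 [order #3] limit_buy(price=100, qty=10): fills=none; bids=[#2:10@104 #3:10@100] asks=[-]
After op 4 [order #4] limit_buy(price=100, qty=6): fills=none; bids=[#2:10@104 #3:10@100 #4:6@100] asks=[-]
After op 5 [order #5] market_sell(qty=7): fills=#2x#5:7@104; bids=[#2:3@104 #3:10@100 #4:6@100] asks=[-]
After op 6 [order #6] limit_sell(price=95, qty=6): fills=#2x#6:3@104 #3x#6:3@100; bids=[#3:7@100 #4:6@100] asks=[-]
After op 7 [order #7] limit_sell(price=95, qty=9): fills=#3x#7:7@100 #4x#7:2@100; bids=[#4:4@100] asks=[-]
After op 8 cancel(order #4): fills=none; bids=[-] asks=[-]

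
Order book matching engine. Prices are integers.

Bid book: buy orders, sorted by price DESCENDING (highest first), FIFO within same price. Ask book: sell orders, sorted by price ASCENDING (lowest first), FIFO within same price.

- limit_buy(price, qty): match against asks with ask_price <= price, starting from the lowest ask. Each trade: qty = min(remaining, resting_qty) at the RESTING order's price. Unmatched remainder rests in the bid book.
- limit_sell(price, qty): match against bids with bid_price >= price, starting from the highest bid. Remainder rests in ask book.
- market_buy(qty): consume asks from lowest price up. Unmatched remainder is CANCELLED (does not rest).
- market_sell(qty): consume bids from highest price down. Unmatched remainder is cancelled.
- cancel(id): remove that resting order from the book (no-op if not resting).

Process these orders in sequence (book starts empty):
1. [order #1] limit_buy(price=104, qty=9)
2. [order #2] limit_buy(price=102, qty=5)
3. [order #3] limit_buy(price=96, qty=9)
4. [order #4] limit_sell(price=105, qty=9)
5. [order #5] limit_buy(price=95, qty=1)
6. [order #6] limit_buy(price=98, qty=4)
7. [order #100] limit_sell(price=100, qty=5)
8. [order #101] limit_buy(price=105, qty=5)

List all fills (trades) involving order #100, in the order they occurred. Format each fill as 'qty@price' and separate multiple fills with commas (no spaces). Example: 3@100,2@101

After op 1 [order #1] limit_buy(price=104, qty=9): fills=none; bids=[#1:9@104] asks=[-]
After op 2 [order #2] limit_buy(price=102, qty=5): fills=none; bids=[#1:9@104 #2:5@102] asks=[-]
After op 3 [order #3] limit_buy(price=96, qty=9): fills=none; bids=[#1:9@104 #2:5@102 #3:9@96] asks=[-]
After op 4 [order #4] limit_sell(price=105, qty=9): fills=none; bids=[#1:9@104 #2:5@102 #3:9@96] asks=[#4:9@105]
After op 5 [order #5] limit_buy(price=95, qty=1): fills=none; bids=[#1:9@104 #2:5@102 #3:9@96 #5:1@95] asks=[#4:9@105]
After op 6 [order #6] limit_buy(price=98, qty=4): fills=none; bids=[#1:9@104 #2:5@102 #6:4@98 #3:9@96 #5:1@95] asks=[#4:9@105]
After op 7 [order #100] limit_sell(price=100, qty=5): fills=#1x#100:5@104; bids=[#1:4@104 #2:5@102 #6:4@98 #3:9@96 #5:1@95] asks=[#4:9@105]
After op 8 [order #101] limit_buy(price=105, qty=5): fills=#101x#4:5@105; bids=[#1:4@104 #2:5@102 #6:4@98 #3:9@96 #5:1@95] asks=[#4:4@105]

Answer: 5@104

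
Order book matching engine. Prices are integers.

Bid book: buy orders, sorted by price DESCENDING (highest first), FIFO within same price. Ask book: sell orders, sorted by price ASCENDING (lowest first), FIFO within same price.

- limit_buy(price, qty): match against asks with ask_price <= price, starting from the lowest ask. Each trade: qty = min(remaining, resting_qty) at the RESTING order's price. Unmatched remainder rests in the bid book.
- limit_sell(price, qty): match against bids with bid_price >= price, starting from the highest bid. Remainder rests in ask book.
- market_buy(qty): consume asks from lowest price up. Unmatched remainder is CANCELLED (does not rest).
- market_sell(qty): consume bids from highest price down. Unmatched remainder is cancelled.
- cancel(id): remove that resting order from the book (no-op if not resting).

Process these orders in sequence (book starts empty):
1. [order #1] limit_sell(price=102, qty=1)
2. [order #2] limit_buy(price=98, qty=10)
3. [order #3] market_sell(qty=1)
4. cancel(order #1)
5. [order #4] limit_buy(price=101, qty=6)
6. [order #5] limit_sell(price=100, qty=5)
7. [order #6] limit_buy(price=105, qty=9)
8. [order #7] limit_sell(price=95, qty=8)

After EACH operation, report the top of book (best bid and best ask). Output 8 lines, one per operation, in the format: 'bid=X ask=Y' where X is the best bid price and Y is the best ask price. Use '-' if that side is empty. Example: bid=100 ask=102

Answer: bid=- ask=102
bid=98 ask=102
bid=98 ask=102
bid=98 ask=-
bid=101 ask=-
bid=101 ask=-
bid=105 ask=-
bid=105 ask=-

Derivation:
After op 1 [order #1] limit_sell(price=102, qty=1): fills=none; bids=[-] asks=[#1:1@102]
After op 2 [order #2] limit_buy(price=98, qty=10): fills=none; bids=[#2:10@98] asks=[#1:1@102]
After op 3 [order #3] market_sell(qty=1): fills=#2x#3:1@98; bids=[#2:9@98] asks=[#1:1@102]
After op 4 cancel(order #1): fills=none; bids=[#2:9@98] asks=[-]
After op 5 [order #4] limit_buy(price=101, qty=6): fills=none; bids=[#4:6@101 #2:9@98] asks=[-]
After op 6 [order #5] limit_sell(price=100, qty=5): fills=#4x#5:5@101; bids=[#4:1@101 #2:9@98] asks=[-]
After op 7 [order #6] limit_buy(price=105, qty=9): fills=none; bids=[#6:9@105 #4:1@101 #2:9@98] asks=[-]
After op 8 [order #7] limit_sell(price=95, qty=8): fills=#6x#7:8@105; bids=[#6:1@105 #4:1@101 #2:9@98] asks=[-]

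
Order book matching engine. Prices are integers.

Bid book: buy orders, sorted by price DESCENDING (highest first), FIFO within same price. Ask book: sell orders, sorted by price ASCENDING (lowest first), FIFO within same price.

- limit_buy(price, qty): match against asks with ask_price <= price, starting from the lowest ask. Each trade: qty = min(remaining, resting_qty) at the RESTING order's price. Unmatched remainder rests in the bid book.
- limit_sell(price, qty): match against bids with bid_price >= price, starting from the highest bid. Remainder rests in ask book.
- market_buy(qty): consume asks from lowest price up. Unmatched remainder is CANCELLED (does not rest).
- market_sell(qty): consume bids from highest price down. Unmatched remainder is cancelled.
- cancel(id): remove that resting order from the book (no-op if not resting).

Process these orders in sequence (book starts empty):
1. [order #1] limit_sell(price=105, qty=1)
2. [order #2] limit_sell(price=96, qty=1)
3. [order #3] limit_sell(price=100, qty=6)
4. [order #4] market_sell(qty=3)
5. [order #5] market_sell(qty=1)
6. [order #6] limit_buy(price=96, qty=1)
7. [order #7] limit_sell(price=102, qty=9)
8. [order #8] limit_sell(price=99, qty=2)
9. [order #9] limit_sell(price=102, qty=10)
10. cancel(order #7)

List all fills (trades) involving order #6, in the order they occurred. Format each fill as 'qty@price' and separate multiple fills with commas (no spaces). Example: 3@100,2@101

Answer: 1@96

Derivation:
After op 1 [order #1] limit_sell(price=105, qty=1): fills=none; bids=[-] asks=[#1:1@105]
After op 2 [order #2] limit_sell(price=96, qty=1): fills=none; bids=[-] asks=[#2:1@96 #1:1@105]
After op 3 [order #3] limit_sell(price=100, qty=6): fills=none; bids=[-] asks=[#2:1@96 #3:6@100 #1:1@105]
After op 4 [order #4] market_sell(qty=3): fills=none; bids=[-] asks=[#2:1@96 #3:6@100 #1:1@105]
After op 5 [order #5] market_sell(qty=1): fills=none; bids=[-] asks=[#2:1@96 #3:6@100 #1:1@105]
After op 6 [order #6] limit_buy(price=96, qty=1): fills=#6x#2:1@96; bids=[-] asks=[#3:6@100 #1:1@105]
After op 7 [order #7] limit_sell(price=102, qty=9): fills=none; bids=[-] asks=[#3:6@100 #7:9@102 #1:1@105]
After op 8 [order #8] limit_sell(price=99, qty=2): fills=none; bids=[-] asks=[#8:2@99 #3:6@100 #7:9@102 #1:1@105]
After op 9 [order #9] limit_sell(price=102, qty=10): fills=none; bids=[-] asks=[#8:2@99 #3:6@100 #7:9@102 #9:10@102 #1:1@105]
After op 10 cancel(order #7): fills=none; bids=[-] asks=[#8:2@99 #3:6@100 #9:10@102 #1:1@105]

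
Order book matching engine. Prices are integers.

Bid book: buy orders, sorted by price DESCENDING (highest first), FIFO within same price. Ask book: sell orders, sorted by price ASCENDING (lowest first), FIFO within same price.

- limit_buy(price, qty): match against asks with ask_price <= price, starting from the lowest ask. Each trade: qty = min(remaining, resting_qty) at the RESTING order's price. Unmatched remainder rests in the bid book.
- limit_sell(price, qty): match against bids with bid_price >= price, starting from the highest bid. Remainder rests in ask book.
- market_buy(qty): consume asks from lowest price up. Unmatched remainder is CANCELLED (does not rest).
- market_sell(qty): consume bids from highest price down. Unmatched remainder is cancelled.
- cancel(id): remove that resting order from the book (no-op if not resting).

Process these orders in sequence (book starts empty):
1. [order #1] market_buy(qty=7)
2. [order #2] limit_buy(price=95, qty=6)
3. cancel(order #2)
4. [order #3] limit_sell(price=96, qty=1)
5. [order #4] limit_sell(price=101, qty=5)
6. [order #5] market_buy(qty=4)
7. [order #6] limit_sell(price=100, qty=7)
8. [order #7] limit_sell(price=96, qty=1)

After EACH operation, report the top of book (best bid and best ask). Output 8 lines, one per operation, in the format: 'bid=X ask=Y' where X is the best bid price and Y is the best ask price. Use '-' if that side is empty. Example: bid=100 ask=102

Answer: bid=- ask=-
bid=95 ask=-
bid=- ask=-
bid=- ask=96
bid=- ask=96
bid=- ask=101
bid=- ask=100
bid=- ask=96

Derivation:
After op 1 [order #1] market_buy(qty=7): fills=none; bids=[-] asks=[-]
After op 2 [order #2] limit_buy(price=95, qty=6): fills=none; bids=[#2:6@95] asks=[-]
After op 3 cancel(order #2): fills=none; bids=[-] asks=[-]
After op 4 [order #3] limit_sell(price=96, qty=1): fills=none; bids=[-] asks=[#3:1@96]
After op 5 [order #4] limit_sell(price=101, qty=5): fills=none; bids=[-] asks=[#3:1@96 #4:5@101]
After op 6 [order #5] market_buy(qty=4): fills=#5x#3:1@96 #5x#4:3@101; bids=[-] asks=[#4:2@101]
After op 7 [order #6] limit_sell(price=100, qty=7): fills=none; bids=[-] asks=[#6:7@100 #4:2@101]
After op 8 [order #7] limit_sell(price=96, qty=1): fills=none; bids=[-] asks=[#7:1@96 #6:7@100 #4:2@101]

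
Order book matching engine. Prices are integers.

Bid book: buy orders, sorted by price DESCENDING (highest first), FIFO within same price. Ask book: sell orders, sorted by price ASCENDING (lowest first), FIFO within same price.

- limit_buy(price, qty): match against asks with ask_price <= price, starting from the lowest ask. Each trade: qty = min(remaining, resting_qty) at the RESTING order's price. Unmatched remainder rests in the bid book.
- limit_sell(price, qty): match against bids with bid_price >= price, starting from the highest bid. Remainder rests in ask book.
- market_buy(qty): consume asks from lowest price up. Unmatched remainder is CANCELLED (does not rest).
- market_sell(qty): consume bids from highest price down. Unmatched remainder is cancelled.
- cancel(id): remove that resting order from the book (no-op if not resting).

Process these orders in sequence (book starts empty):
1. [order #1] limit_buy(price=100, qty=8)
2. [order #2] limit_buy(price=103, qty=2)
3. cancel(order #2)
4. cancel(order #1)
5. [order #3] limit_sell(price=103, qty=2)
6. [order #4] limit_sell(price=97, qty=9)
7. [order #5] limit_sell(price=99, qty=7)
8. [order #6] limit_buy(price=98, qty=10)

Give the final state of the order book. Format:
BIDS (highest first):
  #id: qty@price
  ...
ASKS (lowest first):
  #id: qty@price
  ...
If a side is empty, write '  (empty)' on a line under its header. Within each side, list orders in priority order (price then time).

Answer: BIDS (highest first):
  #6: 1@98
ASKS (lowest first):
  #5: 7@99
  #3: 2@103

Derivation:
After op 1 [order #1] limit_buy(price=100, qty=8): fills=none; bids=[#1:8@100] asks=[-]
After op 2 [order #2] limit_buy(price=103, qty=2): fills=none; bids=[#2:2@103 #1:8@100] asks=[-]
After op 3 cancel(order #2): fills=none; bids=[#1:8@100] asks=[-]
After op 4 cancel(order #1): fills=none; bids=[-] asks=[-]
After op 5 [order #3] limit_sell(price=103, qty=2): fills=none; bids=[-] asks=[#3:2@103]
After op 6 [order #4] limit_sell(price=97, qty=9): fills=none; bids=[-] asks=[#4:9@97 #3:2@103]
After op 7 [order #5] limit_sell(price=99, qty=7): fills=none; bids=[-] asks=[#4:9@97 #5:7@99 #3:2@103]
After op 8 [order #6] limit_buy(price=98, qty=10): fills=#6x#4:9@97; bids=[#6:1@98] asks=[#5:7@99 #3:2@103]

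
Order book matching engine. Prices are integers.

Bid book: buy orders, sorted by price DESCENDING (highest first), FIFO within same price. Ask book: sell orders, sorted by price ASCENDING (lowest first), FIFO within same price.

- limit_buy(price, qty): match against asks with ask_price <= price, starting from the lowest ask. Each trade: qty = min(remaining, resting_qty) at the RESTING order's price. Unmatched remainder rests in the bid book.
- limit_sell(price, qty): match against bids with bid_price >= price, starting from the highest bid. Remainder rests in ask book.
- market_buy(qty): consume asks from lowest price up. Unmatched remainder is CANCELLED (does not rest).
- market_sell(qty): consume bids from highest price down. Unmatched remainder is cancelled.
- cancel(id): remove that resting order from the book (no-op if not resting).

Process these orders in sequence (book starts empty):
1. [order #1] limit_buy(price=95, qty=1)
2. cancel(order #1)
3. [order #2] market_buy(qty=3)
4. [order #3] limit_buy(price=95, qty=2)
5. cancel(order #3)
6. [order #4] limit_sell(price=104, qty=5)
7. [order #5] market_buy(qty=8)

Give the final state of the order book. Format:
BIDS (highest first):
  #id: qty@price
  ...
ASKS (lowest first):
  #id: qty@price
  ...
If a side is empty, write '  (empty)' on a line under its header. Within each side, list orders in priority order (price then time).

After op 1 [order #1] limit_buy(price=95, qty=1): fills=none; bids=[#1:1@95] asks=[-]
After op 2 cancel(order #1): fills=none; bids=[-] asks=[-]
After op 3 [order #2] market_buy(qty=3): fills=none; bids=[-] asks=[-]
After op 4 [order #3] limit_buy(price=95, qty=2): fills=none; bids=[#3:2@95] asks=[-]
After op 5 cancel(order #3): fills=none; bids=[-] asks=[-]
After op 6 [order #4] limit_sell(price=104, qty=5): fills=none; bids=[-] asks=[#4:5@104]
After op 7 [order #5] market_buy(qty=8): fills=#5x#4:5@104; bids=[-] asks=[-]

Answer: BIDS (highest first):
  (empty)
ASKS (lowest first):
  (empty)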